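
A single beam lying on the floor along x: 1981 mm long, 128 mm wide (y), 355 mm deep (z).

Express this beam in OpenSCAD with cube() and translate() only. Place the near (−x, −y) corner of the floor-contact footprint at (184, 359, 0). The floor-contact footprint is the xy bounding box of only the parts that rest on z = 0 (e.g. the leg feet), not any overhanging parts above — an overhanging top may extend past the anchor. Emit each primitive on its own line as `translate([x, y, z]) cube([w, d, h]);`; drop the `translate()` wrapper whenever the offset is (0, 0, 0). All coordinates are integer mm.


translate([184, 359, 0]) cube([1981, 128, 355]);


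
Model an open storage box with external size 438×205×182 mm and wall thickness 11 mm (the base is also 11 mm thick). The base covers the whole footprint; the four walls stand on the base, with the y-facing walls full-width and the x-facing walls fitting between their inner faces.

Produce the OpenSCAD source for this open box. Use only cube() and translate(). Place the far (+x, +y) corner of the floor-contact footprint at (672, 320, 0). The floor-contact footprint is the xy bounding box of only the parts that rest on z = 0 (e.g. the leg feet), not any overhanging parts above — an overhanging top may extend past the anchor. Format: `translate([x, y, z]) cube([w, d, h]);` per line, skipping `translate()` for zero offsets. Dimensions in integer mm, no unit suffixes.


translate([234, 115, 0]) cube([438, 205, 11]);
translate([234, 115, 11]) cube([438, 11, 171]);
translate([234, 309, 11]) cube([438, 11, 171]);
translate([234, 126, 11]) cube([11, 183, 171]);
translate([661, 126, 11]) cube([11, 183, 171]);


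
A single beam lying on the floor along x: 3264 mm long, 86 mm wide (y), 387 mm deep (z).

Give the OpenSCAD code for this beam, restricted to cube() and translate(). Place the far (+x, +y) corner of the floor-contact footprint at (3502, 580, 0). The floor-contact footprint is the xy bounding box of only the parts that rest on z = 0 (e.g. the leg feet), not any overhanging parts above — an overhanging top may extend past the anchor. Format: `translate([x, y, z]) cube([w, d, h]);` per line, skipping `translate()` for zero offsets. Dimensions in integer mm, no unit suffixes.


translate([238, 494, 0]) cube([3264, 86, 387]);


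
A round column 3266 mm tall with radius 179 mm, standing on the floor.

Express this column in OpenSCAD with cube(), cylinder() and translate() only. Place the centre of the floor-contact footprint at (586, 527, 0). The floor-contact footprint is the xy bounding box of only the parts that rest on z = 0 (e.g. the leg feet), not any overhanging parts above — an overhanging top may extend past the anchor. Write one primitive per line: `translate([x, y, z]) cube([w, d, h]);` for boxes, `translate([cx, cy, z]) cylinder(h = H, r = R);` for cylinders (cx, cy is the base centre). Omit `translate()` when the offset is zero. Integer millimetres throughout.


translate([586, 527, 0]) cylinder(h = 3266, r = 179);


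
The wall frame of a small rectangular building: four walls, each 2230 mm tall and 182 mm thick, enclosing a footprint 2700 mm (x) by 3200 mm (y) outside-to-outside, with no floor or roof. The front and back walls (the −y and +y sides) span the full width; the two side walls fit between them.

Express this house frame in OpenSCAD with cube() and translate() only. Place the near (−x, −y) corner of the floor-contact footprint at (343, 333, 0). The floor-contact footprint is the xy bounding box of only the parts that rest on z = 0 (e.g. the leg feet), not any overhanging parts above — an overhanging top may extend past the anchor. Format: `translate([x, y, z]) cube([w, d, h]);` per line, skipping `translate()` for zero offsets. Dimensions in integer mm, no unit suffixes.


translate([343, 333, 0]) cube([2700, 182, 2230]);
translate([343, 3351, 0]) cube([2700, 182, 2230]);
translate([343, 515, 0]) cube([182, 2836, 2230]);
translate([2861, 515, 0]) cube([182, 2836, 2230]);


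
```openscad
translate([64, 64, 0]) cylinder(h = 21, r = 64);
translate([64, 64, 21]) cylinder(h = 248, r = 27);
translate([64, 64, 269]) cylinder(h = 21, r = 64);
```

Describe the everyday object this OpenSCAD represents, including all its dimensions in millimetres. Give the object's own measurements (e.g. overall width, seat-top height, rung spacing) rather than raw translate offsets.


A spool: two coaxial disc flanges of radius 64 mm and thickness 21 mm, joined by a core cylinder of radius 27 mm and height 248 mm. The lower flange rests on z = 0 and the three cylinders share a vertical axis.


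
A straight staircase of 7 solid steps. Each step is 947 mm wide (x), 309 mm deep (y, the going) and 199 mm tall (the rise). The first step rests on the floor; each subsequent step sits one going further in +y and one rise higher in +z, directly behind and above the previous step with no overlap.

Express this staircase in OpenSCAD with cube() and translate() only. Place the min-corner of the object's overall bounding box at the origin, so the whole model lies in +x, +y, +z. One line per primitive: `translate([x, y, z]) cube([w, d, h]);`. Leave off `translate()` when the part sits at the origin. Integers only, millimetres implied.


cube([947, 309, 199]);
translate([0, 309, 199]) cube([947, 309, 199]);
translate([0, 618, 398]) cube([947, 309, 199]);
translate([0, 927, 597]) cube([947, 309, 199]);
translate([0, 1236, 796]) cube([947, 309, 199]);
translate([0, 1545, 995]) cube([947, 309, 199]);
translate([0, 1854, 1194]) cube([947, 309, 199]);


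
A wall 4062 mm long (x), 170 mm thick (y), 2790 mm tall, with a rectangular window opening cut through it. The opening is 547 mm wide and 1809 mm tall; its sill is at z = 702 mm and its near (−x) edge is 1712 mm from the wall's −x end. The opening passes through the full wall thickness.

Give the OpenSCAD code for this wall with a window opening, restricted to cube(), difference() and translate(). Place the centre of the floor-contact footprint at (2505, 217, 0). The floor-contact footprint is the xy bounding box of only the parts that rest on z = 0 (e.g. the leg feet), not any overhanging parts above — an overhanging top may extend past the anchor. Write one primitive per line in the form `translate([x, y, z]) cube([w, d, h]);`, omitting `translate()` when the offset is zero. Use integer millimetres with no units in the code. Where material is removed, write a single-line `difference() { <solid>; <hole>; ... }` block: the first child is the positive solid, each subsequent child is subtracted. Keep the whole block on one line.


difference() { translate([474, 132, 0]) cube([4062, 170, 2790]); translate([2186, 132, 702]) cube([547, 170, 1809]); }


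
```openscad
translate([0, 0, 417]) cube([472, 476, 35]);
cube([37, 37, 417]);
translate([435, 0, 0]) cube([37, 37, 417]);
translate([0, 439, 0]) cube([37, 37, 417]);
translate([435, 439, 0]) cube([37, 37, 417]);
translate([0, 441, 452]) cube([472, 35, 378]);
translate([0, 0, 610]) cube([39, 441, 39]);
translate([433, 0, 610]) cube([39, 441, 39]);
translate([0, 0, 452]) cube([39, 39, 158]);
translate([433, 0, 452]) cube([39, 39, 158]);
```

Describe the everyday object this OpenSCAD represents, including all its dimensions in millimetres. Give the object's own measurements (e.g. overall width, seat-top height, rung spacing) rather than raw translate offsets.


A chair. The seat is a 472×476×35 mm slab with its top at z = 452 mm, on four 37×37 mm corner legs (flush with the seat edges, standing on z = 0). A flat backrest 35 mm thick, 378 mm tall, spans the full seat width and rises from the seat top along its +y edge, rear face flush with the rear of the seat. Two armrests of 39×39 mm section run along each side from the seat's front edge to the front of the backrest, top faces 197 mm above the seat top and outer faces flush with the seat's x-edges; a 39×39 mm post under the front of each armrest stands on the seat at the front corner.


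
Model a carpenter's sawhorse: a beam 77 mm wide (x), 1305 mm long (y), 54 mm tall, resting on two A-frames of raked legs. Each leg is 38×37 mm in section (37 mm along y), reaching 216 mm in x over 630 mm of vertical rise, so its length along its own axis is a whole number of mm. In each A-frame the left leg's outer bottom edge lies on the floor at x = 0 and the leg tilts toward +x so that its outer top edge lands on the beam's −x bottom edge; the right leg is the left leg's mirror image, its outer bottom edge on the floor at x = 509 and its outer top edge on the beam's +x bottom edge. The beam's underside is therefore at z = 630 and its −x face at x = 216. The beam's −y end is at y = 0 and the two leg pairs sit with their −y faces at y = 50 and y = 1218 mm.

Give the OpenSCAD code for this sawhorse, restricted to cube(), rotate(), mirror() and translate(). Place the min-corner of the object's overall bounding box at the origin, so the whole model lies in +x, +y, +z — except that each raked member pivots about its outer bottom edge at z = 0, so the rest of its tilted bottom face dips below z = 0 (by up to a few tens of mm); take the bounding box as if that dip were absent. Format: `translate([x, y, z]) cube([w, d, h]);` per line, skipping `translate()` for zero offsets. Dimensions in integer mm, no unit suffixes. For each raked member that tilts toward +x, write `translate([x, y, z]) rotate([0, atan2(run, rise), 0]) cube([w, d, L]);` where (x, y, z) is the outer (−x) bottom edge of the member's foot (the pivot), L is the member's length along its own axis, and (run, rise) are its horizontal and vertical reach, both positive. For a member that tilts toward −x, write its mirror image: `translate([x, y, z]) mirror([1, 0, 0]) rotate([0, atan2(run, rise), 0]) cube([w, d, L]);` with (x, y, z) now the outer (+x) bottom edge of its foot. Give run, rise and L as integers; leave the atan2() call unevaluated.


translate([216, 0, 630]) cube([77, 1305, 54]);
translate([0, 50, 0]) rotate([0, atan2(216, 630), 0]) cube([38, 37, 666]);
translate([509, 50, 0]) mirror([1, 0, 0]) rotate([0, atan2(216, 630), 0]) cube([38, 37, 666]);
translate([0, 1218, 0]) rotate([0, atan2(216, 630), 0]) cube([38, 37, 666]);
translate([509, 1218, 0]) mirror([1, 0, 0]) rotate([0, atan2(216, 630), 0]) cube([38, 37, 666]);


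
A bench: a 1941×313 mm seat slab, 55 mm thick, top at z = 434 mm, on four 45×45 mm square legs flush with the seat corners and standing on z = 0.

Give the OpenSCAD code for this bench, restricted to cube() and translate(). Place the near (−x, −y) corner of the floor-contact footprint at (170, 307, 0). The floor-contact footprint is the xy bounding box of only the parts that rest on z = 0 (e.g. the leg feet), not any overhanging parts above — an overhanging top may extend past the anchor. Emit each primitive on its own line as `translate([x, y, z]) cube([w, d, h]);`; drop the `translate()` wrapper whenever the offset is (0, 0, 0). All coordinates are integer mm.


// leg_h = 434 − 55 = 379
translate([170, 307, 379]) cube([1941, 313, 55]);
translate([170, 307, 0]) cube([45, 45, 379]);
translate([170, 575, 0]) cube([45, 45, 379]);
translate([2066, 307, 0]) cube([45, 45, 379]);
translate([2066, 575, 0]) cube([45, 45, 379]);


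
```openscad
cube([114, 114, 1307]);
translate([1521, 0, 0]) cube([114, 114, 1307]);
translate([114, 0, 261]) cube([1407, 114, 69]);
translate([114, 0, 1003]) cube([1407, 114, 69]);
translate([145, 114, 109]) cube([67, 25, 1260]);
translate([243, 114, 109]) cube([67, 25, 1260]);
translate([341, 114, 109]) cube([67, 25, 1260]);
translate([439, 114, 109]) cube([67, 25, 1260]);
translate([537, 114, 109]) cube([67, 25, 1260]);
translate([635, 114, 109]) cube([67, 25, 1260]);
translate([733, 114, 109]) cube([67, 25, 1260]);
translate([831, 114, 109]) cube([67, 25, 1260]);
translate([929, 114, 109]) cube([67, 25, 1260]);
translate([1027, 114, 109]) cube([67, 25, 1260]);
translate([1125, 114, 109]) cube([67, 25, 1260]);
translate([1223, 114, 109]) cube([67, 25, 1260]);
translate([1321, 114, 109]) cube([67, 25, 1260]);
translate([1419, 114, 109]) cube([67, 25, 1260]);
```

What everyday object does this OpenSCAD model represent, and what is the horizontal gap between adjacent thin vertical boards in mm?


A fence section. The picket gap is 31 mm.

Two posts, two rails, 14 pickets — a fence section. Span 1407 mm holds 14 pickets of 67 mm with 15 equal gaps: ⌊(1407 − 14·67) / 15⌋ = 31 mm.


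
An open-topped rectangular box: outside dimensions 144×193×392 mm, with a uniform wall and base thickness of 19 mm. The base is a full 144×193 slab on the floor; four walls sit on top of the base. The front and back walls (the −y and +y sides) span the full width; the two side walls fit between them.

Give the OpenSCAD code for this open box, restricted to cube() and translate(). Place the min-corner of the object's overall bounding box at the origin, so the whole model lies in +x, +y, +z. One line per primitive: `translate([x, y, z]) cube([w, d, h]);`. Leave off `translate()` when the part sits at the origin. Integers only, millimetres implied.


cube([144, 193, 19]);
translate([0, 0, 19]) cube([144, 19, 373]);
translate([0, 174, 19]) cube([144, 19, 373]);
translate([0, 19, 19]) cube([19, 155, 373]);
translate([125, 19, 19]) cube([19, 155, 373]);


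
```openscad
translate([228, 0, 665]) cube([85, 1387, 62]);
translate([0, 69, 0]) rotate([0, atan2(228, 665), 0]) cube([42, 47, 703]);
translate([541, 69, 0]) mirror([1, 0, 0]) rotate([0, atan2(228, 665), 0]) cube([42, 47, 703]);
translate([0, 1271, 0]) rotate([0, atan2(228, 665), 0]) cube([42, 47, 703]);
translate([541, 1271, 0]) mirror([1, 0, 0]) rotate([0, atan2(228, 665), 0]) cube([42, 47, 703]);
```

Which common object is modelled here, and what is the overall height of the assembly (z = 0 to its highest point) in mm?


A sawhorse. The overall height is 727 mm.

A beam across two mirrored pairs of raked legs — a sawhorse. The beam's underside is at z = 665 (matching the legs' vertical rise in atan2(228, 665)) and the beam is 62 mm tall, so its top is at 665 + 62 = 727 mm. The raked legs top out at the beam's underside, so that is the highest point.


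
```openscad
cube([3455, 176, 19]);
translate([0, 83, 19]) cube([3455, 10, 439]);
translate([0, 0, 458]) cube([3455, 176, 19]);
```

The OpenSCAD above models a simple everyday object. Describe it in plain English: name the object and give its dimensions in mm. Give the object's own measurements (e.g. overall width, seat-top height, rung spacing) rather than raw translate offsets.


An I-beam lying along x, 3455 mm long. Overall section height 477 mm. Two flanges 176 mm wide (y) and 19 mm thick, one on the floor and one at the top; a web 10 mm thick runs between them, centred on the flange width.


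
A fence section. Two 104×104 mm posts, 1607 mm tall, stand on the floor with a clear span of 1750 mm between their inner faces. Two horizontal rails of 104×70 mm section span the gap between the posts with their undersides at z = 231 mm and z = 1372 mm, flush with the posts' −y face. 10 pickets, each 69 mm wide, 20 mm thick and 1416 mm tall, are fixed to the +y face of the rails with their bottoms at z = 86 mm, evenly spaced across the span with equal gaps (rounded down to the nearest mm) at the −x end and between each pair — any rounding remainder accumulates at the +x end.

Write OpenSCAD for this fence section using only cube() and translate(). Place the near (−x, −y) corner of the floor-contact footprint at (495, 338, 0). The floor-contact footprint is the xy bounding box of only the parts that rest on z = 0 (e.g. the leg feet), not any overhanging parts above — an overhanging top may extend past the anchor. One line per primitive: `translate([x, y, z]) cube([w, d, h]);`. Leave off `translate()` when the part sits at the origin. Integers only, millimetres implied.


translate([495, 338, 0]) cube([104, 104, 1607]);
translate([2349, 338, 0]) cube([104, 104, 1607]);
translate([599, 338, 231]) cube([1750, 104, 70]);
translate([599, 338, 1372]) cube([1750, 104, 70]);
translate([695, 442, 86]) cube([69, 20, 1416]);
translate([860, 442, 86]) cube([69, 20, 1416]);
translate([1025, 442, 86]) cube([69, 20, 1416]);
translate([1190, 442, 86]) cube([69, 20, 1416]);
translate([1355, 442, 86]) cube([69, 20, 1416]);
translate([1520, 442, 86]) cube([69, 20, 1416]);
translate([1685, 442, 86]) cube([69, 20, 1416]);
translate([1850, 442, 86]) cube([69, 20, 1416]);
translate([2015, 442, 86]) cube([69, 20, 1416]);
translate([2180, 442, 86]) cube([69, 20, 1416]);


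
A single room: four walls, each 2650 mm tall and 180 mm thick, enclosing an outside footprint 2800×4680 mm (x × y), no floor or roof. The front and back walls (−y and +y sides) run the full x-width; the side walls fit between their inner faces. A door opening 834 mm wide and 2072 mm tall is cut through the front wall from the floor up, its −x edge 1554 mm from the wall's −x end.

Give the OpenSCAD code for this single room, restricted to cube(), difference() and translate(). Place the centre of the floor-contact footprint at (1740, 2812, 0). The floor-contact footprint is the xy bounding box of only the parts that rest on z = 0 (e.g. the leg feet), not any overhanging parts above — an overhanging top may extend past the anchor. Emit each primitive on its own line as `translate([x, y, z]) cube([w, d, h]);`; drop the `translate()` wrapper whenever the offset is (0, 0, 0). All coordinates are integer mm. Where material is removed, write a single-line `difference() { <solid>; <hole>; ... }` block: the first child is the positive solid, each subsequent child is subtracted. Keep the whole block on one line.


difference() { translate([340, 472, 0]) cube([2800, 180, 2650]); translate([1894, 472, 0]) cube([834, 180, 2072]); }
translate([340, 4972, 0]) cube([2800, 180, 2650]);
translate([340, 652, 0]) cube([180, 4320, 2650]);
translate([2960, 652, 0]) cube([180, 4320, 2650]);


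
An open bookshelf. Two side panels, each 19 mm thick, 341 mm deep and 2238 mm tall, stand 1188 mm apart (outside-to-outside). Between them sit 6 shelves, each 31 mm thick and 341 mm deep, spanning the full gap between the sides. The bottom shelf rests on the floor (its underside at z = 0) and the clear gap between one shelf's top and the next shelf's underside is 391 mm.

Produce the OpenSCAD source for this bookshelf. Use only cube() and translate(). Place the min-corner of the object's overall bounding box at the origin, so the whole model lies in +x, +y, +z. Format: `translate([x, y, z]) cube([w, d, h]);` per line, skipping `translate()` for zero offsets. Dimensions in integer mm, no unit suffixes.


cube([19, 341, 2238]);
translate([1169, 0, 0]) cube([19, 341, 2238]);
translate([19, 0, 0]) cube([1150, 341, 31]);
translate([19, 0, 422]) cube([1150, 341, 31]);
translate([19, 0, 844]) cube([1150, 341, 31]);
translate([19, 0, 1266]) cube([1150, 341, 31]);
translate([19, 0, 1688]) cube([1150, 341, 31]);
translate([19, 0, 2110]) cube([1150, 341, 31]);


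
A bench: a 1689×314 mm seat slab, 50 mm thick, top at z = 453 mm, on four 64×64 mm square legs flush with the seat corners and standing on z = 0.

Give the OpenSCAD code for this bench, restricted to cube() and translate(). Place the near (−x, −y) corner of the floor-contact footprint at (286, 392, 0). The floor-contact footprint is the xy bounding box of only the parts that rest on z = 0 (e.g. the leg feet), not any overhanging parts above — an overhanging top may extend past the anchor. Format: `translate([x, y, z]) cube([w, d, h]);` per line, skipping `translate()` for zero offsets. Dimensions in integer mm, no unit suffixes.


translate([286, 392, 403]) cube([1689, 314, 50]);
translate([286, 392, 0]) cube([64, 64, 403]);
translate([286, 642, 0]) cube([64, 64, 403]);
translate([1911, 392, 0]) cube([64, 64, 403]);
translate([1911, 642, 0]) cube([64, 64, 403]);


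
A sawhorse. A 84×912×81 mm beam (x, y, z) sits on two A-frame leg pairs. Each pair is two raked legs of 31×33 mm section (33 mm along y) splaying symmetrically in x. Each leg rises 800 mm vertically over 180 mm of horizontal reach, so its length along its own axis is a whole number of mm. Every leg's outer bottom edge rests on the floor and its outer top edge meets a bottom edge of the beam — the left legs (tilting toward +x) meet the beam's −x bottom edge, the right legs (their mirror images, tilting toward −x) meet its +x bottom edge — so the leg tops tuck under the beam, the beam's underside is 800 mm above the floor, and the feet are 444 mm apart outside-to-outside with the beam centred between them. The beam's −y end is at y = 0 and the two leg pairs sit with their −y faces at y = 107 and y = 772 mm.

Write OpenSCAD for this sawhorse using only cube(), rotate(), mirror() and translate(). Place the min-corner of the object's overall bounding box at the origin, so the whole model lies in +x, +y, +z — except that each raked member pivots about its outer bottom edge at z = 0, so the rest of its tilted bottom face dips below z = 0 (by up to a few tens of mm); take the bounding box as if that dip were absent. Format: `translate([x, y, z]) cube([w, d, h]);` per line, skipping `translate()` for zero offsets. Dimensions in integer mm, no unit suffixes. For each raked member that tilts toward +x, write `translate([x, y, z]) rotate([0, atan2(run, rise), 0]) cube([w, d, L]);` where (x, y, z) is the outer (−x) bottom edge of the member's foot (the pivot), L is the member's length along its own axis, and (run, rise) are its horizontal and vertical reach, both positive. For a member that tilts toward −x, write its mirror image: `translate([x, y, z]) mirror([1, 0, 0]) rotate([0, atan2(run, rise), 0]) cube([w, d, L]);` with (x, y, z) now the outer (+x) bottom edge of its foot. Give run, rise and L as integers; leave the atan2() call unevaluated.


// leg length = √(180² + 800²) = 820
// right-leg outer foot x = 2·180 + 84 = 444
// beam min-corner = (180, 0, 800)
translate([180, 0, 800]) cube([84, 912, 81]);
translate([0, 107, 0]) rotate([0, atan2(180, 800), 0]) cube([31, 33, 820]);
translate([444, 107, 0]) mirror([1, 0, 0]) rotate([0, atan2(180, 800), 0]) cube([31, 33, 820]);
translate([0, 772, 0]) rotate([0, atan2(180, 800), 0]) cube([31, 33, 820]);
translate([444, 772, 0]) mirror([1, 0, 0]) rotate([0, atan2(180, 800), 0]) cube([31, 33, 820]);


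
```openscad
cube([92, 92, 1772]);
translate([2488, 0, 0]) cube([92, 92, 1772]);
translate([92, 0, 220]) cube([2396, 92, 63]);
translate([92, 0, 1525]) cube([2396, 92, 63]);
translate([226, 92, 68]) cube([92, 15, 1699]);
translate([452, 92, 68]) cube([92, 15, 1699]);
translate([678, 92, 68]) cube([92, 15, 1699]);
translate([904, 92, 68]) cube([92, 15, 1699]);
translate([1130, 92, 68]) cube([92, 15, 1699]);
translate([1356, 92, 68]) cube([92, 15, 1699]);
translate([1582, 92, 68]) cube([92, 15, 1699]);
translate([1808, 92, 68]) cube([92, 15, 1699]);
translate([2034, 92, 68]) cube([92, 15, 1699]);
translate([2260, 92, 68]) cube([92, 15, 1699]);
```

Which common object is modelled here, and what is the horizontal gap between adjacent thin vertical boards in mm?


A fence section. The picket gap is 134 mm.

Two posts, two rails, 10 pickets — a fence section. Span 2396 mm holds 10 pickets of 92 mm with 11 equal gaps: ⌊(2396 − 10·92) / 11⌋ = 134 mm.


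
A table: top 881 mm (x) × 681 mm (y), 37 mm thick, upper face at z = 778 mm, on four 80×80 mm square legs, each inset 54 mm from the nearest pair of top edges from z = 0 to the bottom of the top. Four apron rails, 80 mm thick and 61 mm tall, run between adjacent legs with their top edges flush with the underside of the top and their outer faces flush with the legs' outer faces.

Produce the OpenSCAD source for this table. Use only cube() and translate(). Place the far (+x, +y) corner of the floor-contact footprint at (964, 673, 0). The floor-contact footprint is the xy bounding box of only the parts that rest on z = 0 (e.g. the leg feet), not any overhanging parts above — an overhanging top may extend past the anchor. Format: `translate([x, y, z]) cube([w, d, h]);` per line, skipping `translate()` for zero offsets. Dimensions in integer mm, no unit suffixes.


// leg_h = 778 - 37 = 741
// apron z = 741 - 61 = 680
translate([137, 46, 741]) cube([881, 681, 37]);
translate([191, 100, 0]) cube([80, 80, 741]);
translate([884, 100, 0]) cube([80, 80, 741]);
translate([191, 593, 0]) cube([80, 80, 741]);
translate([884, 593, 0]) cube([80, 80, 741]);
translate([271, 100, 680]) cube([613, 80, 61]);
translate([271, 593, 680]) cube([613, 80, 61]);
translate([191, 180, 680]) cube([80, 413, 61]);
translate([884, 180, 680]) cube([80, 413, 61]);


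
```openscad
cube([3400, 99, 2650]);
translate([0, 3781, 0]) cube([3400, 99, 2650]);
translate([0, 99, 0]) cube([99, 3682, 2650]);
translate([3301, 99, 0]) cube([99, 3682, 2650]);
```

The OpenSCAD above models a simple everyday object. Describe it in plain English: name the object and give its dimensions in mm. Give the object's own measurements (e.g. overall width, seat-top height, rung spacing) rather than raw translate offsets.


The wall frame of a small rectangular building: four walls, each 2650 mm tall and 99 mm thick, enclosing a footprint 3400 mm (x) by 3880 mm (y) outside-to-outside, with no floor or roof. The front and back walls (the −y and +y sides) span the full width; the two side walls fit between them.


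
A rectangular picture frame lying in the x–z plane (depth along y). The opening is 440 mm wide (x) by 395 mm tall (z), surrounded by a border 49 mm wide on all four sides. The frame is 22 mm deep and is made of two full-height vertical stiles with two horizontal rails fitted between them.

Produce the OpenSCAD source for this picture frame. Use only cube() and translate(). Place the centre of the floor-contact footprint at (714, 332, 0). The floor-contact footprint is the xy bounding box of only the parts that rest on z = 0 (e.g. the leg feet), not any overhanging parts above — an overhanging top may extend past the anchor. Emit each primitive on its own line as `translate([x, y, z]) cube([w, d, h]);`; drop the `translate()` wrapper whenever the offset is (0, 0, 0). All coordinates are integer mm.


translate([445, 321, 0]) cube([49, 22, 493]);
translate([934, 321, 0]) cube([49, 22, 493]);
translate([494, 321, 0]) cube([440, 22, 49]);
translate([494, 321, 444]) cube([440, 22, 49]);


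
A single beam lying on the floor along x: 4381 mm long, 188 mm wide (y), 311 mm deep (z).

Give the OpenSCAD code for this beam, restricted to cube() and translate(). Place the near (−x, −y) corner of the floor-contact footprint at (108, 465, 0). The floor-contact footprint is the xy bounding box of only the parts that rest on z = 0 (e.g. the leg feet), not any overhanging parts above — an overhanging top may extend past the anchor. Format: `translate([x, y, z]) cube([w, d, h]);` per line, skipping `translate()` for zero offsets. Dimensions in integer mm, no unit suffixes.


translate([108, 465, 0]) cube([4381, 188, 311]);


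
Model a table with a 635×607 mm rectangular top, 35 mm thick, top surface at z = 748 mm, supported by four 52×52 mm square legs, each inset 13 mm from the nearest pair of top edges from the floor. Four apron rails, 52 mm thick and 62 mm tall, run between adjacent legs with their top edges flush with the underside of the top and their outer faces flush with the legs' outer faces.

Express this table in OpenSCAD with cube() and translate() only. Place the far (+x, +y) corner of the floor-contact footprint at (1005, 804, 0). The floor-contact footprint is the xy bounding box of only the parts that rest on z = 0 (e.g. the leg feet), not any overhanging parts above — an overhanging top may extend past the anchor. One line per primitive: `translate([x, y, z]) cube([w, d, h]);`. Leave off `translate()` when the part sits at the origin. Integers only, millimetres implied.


// leg_h = 748 - 35 = 713
// apron z = 713 - 62 = 651
translate([383, 210, 713]) cube([635, 607, 35]);
translate([396, 223, 0]) cube([52, 52, 713]);
translate([953, 223, 0]) cube([52, 52, 713]);
translate([396, 752, 0]) cube([52, 52, 713]);
translate([953, 752, 0]) cube([52, 52, 713]);
translate([448, 223, 651]) cube([505, 52, 62]);
translate([448, 752, 651]) cube([505, 52, 62]);
translate([396, 275, 651]) cube([52, 477, 62]);
translate([953, 275, 651]) cube([52, 477, 62]);


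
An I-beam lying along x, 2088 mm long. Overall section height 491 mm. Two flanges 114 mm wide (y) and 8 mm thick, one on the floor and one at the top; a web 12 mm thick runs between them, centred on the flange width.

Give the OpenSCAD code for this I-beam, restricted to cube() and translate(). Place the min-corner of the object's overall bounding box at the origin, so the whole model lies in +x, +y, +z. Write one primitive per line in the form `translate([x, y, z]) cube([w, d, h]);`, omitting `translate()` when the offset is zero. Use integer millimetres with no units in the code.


cube([2088, 114, 8]);
translate([0, 51, 8]) cube([2088, 12, 475]);
translate([0, 0, 483]) cube([2088, 114, 8]);


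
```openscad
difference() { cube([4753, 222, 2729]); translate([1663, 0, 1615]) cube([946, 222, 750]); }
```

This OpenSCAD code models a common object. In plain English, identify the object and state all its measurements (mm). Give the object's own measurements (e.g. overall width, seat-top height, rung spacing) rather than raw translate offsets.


A wall 4753 mm long (x), 222 mm thick (y), 2729 mm tall, with a rectangular window opening cut through it. The opening is 946 mm wide and 750 mm tall; its sill is at z = 1615 mm and its near (−x) edge is 1663 mm from the wall's −x end. The opening passes through the full wall thickness.


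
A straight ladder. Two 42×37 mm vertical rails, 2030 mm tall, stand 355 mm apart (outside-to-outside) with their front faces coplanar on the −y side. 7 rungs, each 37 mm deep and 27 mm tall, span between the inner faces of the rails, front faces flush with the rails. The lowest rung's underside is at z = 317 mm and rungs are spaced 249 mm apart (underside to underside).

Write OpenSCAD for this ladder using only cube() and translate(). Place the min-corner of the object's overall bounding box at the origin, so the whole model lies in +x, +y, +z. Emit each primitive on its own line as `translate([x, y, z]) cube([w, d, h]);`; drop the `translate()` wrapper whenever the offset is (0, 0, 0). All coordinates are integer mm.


cube([42, 37, 2030]);
translate([313, 0, 0]) cube([42, 37, 2030]);
translate([42, 0, 317]) cube([271, 37, 27]);
translate([42, 0, 566]) cube([271, 37, 27]);
translate([42, 0, 815]) cube([271, 37, 27]);
translate([42, 0, 1064]) cube([271, 37, 27]);
translate([42, 0, 1313]) cube([271, 37, 27]);
translate([42, 0, 1562]) cube([271, 37, 27]);
translate([42, 0, 1811]) cube([271, 37, 27]);


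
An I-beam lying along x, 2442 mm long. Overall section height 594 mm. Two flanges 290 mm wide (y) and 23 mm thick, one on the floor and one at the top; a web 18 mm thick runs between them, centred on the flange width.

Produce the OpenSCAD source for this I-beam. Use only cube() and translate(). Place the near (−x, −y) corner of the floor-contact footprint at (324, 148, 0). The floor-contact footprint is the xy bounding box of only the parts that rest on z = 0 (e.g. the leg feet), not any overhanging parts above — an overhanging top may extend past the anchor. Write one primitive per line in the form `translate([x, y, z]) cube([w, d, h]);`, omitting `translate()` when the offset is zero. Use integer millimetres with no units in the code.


translate([324, 148, 0]) cube([2442, 290, 23]);
translate([324, 284, 23]) cube([2442, 18, 548]);
translate([324, 148, 571]) cube([2442, 290, 23]);


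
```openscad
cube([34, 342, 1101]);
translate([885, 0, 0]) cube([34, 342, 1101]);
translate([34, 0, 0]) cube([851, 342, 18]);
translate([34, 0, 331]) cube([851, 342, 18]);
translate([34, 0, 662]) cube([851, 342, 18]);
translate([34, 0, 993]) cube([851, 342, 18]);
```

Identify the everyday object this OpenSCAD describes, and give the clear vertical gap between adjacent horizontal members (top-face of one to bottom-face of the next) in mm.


A bookshelf. The clear shelf gap is 313 mm.

Two tall side panels with 4 horizontal boards between them — a bookshelf. The first two shelf undersides are at z = 0 and z = 331; with shelf thickness 18, the clear gap is 331 − 0 − 18 = 313 mm.


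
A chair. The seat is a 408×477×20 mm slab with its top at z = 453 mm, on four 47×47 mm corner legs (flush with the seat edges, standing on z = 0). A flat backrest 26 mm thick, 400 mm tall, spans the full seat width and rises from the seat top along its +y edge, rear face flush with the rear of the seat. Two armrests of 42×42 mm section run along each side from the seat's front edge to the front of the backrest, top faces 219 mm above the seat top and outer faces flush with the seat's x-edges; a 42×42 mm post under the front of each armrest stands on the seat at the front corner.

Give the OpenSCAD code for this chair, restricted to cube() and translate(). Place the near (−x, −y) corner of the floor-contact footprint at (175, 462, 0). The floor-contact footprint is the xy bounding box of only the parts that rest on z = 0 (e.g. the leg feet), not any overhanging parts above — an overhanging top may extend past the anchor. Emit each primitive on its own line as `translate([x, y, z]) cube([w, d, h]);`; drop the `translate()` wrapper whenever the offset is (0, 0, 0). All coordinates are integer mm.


translate([175, 462, 433]) cube([408, 477, 20]);
translate([175, 462, 0]) cube([47, 47, 433]);
translate([536, 462, 0]) cube([47, 47, 433]);
translate([175, 892, 0]) cube([47, 47, 433]);
translate([536, 892, 0]) cube([47, 47, 433]);
translate([175, 913, 453]) cube([408, 26, 400]);
translate([175, 462, 630]) cube([42, 451, 42]);
translate([541, 462, 630]) cube([42, 451, 42]);
translate([175, 462, 453]) cube([42, 42, 177]);
translate([541, 462, 453]) cube([42, 42, 177]);


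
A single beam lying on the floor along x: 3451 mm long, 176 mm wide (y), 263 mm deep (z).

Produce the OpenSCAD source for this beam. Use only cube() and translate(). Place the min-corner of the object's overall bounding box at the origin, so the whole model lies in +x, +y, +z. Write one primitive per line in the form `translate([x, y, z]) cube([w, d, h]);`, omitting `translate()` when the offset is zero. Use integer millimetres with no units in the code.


cube([3451, 176, 263]);


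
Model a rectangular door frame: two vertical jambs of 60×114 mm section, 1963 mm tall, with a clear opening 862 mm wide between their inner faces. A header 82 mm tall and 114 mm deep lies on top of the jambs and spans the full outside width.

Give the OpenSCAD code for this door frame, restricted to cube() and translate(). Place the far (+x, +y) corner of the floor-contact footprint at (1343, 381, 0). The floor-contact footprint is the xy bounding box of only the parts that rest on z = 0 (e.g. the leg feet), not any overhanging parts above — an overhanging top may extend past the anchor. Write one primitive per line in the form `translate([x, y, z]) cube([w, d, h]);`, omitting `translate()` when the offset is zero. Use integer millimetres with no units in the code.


translate([361, 267, 0]) cube([60, 114, 1963]);
translate([1283, 267, 0]) cube([60, 114, 1963]);
translate([361, 267, 1963]) cube([982, 114, 82]);


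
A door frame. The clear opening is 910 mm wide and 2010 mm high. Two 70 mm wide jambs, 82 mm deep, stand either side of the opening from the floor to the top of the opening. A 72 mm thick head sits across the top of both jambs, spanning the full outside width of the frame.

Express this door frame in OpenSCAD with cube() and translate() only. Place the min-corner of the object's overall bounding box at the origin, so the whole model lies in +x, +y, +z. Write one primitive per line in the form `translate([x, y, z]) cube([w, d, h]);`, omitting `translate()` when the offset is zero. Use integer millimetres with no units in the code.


cube([70, 82, 2010]);
translate([980, 0, 0]) cube([70, 82, 2010]);
translate([0, 0, 2010]) cube([1050, 82, 72]);


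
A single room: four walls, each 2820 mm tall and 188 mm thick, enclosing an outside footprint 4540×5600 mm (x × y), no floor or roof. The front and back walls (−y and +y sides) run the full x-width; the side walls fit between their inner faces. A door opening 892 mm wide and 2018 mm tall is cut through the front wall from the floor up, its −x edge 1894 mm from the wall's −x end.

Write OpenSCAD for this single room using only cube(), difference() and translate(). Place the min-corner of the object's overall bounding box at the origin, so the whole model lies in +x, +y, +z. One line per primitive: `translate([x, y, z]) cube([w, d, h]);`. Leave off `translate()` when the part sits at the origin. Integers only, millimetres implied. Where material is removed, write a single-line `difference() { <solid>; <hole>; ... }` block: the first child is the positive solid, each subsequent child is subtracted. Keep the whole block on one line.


difference() { cube([4540, 188, 2820]); translate([1894, 0, 0]) cube([892, 188, 2018]); }
translate([0, 5412, 0]) cube([4540, 188, 2820]);
translate([0, 188, 0]) cube([188, 5224, 2820]);
translate([4352, 188, 0]) cube([188, 5224, 2820]);


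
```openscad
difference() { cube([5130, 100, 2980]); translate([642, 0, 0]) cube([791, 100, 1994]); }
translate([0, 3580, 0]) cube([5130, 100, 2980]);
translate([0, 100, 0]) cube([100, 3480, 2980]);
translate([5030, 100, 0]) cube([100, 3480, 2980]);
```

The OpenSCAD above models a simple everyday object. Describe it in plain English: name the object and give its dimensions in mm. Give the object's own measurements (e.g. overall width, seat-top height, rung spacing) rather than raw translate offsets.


A single room: four walls, each 2980 mm tall and 100 mm thick, enclosing an outside footprint 5130×3680 mm (x × y), no floor or roof. The front and back walls (−y and +y sides) run the full x-width; the side walls fit between their inner faces. A door opening 791 mm wide and 1994 mm tall is cut through the front wall from the floor up, its −x edge 642 mm from the wall's −x end.


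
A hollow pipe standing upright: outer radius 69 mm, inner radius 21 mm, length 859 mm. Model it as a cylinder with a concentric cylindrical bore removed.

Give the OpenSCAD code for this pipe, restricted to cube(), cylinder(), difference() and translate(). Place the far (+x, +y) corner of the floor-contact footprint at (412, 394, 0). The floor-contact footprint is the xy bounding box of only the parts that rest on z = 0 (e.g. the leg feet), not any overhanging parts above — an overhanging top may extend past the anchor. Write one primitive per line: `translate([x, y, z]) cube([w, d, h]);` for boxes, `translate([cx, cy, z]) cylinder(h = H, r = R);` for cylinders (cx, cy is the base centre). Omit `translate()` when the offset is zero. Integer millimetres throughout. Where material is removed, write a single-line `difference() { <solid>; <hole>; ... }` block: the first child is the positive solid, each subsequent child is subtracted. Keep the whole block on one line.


difference() { translate([343, 325, 0]) cylinder(h = 859, r = 69); translate([343, 325, 0]) cylinder(h = 859, r = 21); }


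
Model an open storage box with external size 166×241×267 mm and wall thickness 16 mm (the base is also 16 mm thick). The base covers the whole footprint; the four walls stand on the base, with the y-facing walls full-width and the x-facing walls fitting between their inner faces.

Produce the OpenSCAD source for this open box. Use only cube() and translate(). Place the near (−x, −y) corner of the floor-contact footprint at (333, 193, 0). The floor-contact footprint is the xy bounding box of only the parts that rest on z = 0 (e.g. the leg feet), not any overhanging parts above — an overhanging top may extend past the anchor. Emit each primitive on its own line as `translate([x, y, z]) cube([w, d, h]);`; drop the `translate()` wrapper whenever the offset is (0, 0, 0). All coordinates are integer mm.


translate([333, 193, 0]) cube([166, 241, 16]);
translate([333, 193, 16]) cube([166, 16, 251]);
translate([333, 418, 16]) cube([166, 16, 251]);
translate([333, 209, 16]) cube([16, 209, 251]);
translate([483, 209, 16]) cube([16, 209, 251]);
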